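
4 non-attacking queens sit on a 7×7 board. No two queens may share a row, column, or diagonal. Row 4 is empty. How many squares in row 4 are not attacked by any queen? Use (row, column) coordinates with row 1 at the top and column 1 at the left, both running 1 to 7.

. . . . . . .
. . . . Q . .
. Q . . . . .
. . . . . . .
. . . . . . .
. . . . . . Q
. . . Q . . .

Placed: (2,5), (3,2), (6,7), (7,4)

(2,5) attacks row 4 at column 5 and diagonals 3, 7.
(3,2) attacks row 4 at column 2 and diagonals 1, 3.
(6,7) attacks row 4 at column 7 and diagonals 5.
(7,4) attacks row 4 at column 4 and diagonals 1, 7.
Attacked columns: {1, 2, 3, 4, 5, 7}. Safe: {6}.

1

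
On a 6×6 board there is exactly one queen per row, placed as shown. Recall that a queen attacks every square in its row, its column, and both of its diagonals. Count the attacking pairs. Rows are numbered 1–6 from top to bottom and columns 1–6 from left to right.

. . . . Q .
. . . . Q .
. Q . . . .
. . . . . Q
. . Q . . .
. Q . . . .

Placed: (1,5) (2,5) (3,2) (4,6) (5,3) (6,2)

Same column: (1,5)–(2,5) (column 5); (3,2)–(6,2) (column 2).
Same diagonal: (5,3)–(6,2) (|5−6| = |3−2| = 1).
Total attacking pairs: 3.

3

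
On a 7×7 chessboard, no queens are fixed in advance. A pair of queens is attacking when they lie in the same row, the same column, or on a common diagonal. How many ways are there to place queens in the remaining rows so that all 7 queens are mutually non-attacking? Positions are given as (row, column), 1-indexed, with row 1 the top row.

Branch on row 1: col 1 → 4; col 2 → 7; col 3 → 6; col 4 → 6; col 5 → 6; col 6 → 7; col 7 → 4.
Sum: 4 + 7 + 6 + 6 + 6 + 7 + 4 = 40.
(This is the classic 7-queens count.)

40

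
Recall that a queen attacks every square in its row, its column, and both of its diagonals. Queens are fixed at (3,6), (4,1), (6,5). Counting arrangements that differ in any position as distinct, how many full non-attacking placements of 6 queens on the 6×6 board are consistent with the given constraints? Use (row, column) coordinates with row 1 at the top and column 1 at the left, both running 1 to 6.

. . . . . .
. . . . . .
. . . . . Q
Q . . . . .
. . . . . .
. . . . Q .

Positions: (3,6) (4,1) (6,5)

1

Branch on row 1: col 2 → 1; col 3 → 0.
Sum: 1 + 0 = 1.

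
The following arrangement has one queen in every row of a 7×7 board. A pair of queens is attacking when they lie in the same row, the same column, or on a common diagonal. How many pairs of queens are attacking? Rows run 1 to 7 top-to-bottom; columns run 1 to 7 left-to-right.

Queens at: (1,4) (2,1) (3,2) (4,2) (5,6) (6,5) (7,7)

Same column: (3,2)–(4,2) (column 2).
Same diagonal: (1,4)–(3,2) (|1−3| = |4−2| = 2); (2,1)–(3,2) (|2−3| = |1−2| = 1); (2,1)–(6,5) (|2−6| = |1−5| = 4); (3,2)–(6,5) (|3−6| = |2−5| = 3); (5,6)–(6,5) (|5−6| = |6−5| = 1).
Total attacking pairs: 6.

6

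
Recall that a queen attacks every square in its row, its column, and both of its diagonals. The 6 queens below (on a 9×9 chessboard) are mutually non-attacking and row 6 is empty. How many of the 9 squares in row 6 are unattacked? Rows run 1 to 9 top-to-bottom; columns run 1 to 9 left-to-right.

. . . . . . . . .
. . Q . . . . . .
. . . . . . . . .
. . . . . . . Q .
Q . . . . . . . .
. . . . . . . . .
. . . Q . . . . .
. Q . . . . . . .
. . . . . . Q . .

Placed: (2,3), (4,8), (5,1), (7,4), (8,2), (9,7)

1

(2,3) attacks row 6 at column 3 and diagonals 7.
(4,8) attacks row 6 at column 8 and diagonals 6.
(5,1) attacks row 6 at column 1 and diagonals 2.
(7,4) attacks row 6 at column 4 and diagonals 3, 5.
(8,2) attacks row 6 at column 2 and diagonals 4.
(9,7) attacks row 6 at column 7 and diagonals 4.
Attacked columns: {1, 2, 3, 4, 5, 6, 7, 8}. Safe: {9}.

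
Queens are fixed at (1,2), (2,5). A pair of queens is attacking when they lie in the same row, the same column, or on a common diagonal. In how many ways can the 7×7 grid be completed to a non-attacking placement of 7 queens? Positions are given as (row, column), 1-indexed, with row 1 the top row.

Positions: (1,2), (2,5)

3

Branch on row 3: col 1 → 1; col 3 → 1; col 7 → 1.
Sum: 1 + 1 + 1 = 3.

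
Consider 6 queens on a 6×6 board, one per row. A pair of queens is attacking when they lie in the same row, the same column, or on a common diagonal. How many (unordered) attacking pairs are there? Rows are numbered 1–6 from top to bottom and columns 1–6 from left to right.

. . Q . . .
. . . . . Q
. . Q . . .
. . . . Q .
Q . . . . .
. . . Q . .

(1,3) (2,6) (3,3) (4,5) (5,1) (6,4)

2

Same column: (1,3)–(3,3) (column 3).
Same diagonal: (3,3)–(5,1) (|3−5| = |3−1| = 2).
Total attacking pairs: 2.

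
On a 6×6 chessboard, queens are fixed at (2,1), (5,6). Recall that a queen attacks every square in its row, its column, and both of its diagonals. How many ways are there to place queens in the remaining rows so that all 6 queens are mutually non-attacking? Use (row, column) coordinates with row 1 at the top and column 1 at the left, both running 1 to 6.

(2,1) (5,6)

Branch on row 1: col 3 → 0; col 4 → 1; col 5 → 0.
Sum: 0 + 1 + 0 = 1.

1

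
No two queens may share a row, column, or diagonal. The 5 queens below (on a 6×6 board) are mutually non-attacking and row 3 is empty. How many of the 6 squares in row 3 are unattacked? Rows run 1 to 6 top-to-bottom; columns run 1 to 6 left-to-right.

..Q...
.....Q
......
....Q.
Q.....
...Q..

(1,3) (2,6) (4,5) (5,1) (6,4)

(1,3) attacks row 3 at column 3 and diagonals 1, 5.
(2,6) attacks row 3 at column 6 and diagonals 5.
(4,5) attacks row 3 at column 5 and diagonals 4, 6.
(5,1) attacks row 3 at column 1 and diagonals 3.
(6,4) attacks row 3 at column 4 and diagonals 1.
Attacked columns: {1, 3, 4, 5, 6}. Safe: {2}.

1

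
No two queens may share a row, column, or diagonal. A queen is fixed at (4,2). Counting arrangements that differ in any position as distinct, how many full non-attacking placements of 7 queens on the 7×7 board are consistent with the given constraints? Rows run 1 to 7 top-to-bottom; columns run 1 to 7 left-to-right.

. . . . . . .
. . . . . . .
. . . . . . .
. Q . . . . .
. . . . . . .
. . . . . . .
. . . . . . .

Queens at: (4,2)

6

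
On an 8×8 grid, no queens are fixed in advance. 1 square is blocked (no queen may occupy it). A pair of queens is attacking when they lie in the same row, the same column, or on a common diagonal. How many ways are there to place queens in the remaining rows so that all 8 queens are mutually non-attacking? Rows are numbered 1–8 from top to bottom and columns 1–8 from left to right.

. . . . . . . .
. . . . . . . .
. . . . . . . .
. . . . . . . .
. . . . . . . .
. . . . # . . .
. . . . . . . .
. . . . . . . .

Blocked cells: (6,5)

80

Branch on row 1: col 1 → 4; col 2 → 6; col 3 → 14; col 4 → 17; col 5 → 18; col 6 → 13; col 7 → 6; col 8 → 2.
Sum: 4 + 6 + 14 + 17 + 18 + 13 + 6 + 2 = 80.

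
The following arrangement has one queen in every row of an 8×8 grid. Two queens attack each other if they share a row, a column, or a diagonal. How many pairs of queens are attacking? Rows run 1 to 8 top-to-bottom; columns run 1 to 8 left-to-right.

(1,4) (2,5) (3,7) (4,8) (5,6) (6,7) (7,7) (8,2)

Same column: (3,7)–(6,7) (column 7); (3,7)–(7,7) (column 7); (6,7)–(7,7) (column 7).
Same diagonal: (1,4)–(2,5) (|1−2| = |4−5| = 1); (3,7)–(4,8) (|3−4| = |7−8| = 1); (3,7)–(8,2) (|3−8| = |7−2| = 5); (5,6)–(6,7) (|5−6| = |6−7| = 1).
Total attacking pairs: 7.

7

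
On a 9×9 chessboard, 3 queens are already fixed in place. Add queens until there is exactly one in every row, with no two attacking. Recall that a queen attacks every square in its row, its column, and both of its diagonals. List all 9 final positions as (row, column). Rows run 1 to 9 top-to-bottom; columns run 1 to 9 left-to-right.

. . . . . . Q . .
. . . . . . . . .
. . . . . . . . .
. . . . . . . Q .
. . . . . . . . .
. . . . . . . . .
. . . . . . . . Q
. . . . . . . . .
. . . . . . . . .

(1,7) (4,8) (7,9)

Row 2: attacked by (1,7)→{6,7,8}; (4,8)→{6,8}; (7,9)→{4,9}. Safe: 1, 2, 3, 5. Place at column 5.
Row 3: attacked by (1,7)→{5,7,9}; (2,5)→{4,5,6}; (4,8)→{7,8,9}; (7,9)→{5,9}. Safe: 1, 2, 3. Place at column 2.
Row 5: attacked by (1,7)→{3,7}; (2,5)→{2,5,8}; (3,2)→{2,4}; (4,8)→{7,8,9}; (7,9)→{7,9}. Safe: 1, 6. Place at column 1.
Row 6: attacked by (1,7)→{2,7}; (2,5)→{1,5,9}; (3,2)→{2,5}; (4,8)→{6,8}; (5,1)→{1,2}; (7,9)→{8,9}. Safe: 3, 4. Place at column 3.
Row 8: attacked by (1,7)→{7}; (2,5)→{5}; (3,2)→{2,7}; (4,8)→{4,8}; (5,1)→{1,4}; (6,3)→{1,3,5}; (7,9)→{8,9}. Safe: 6. Place at column 6.
Row 9: attacked by (1,7)→{7}; (2,5)→{5}; (3,2)→{2,8}; (4,8)→{3,8}; (5,1)→{1,5}; (6,3)→{3,6}; (7,9)→{7,9}; (8,6)→{5,6,7}. Safe: 4. Place at column 4.
Columns [7, 5, 2, 8, 1, 3, 9, 6, 4], r−c [-6, -3, 1, -4, 4, 3, -2, 2, 5], r+c [8, 7, 5, 12, 6, 9, 16, 14, 13] are all distinct, so no two queens attack.

(1,7) (2,5) (3,2) (4,8) (5,1) (6,3) (7,9) (8,6) (9,4)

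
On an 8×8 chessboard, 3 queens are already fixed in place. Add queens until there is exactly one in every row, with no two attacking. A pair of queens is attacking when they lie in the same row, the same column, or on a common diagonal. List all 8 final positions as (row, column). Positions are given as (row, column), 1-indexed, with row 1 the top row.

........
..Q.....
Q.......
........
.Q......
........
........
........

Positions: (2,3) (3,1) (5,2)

Row 1: attacked by (2,3)→{2,3,4}; (3,1)→{1,3}; (5,2)→{2,6}. Safe: 5, 7, 8. Place at column 8.
Row 4: attacked by (1,8)→{5,8}; (2,3)→{1,3,5}; (3,1)→{1,2}; (5,2)→{1,2,3}. Safe: 4, 6, 7. Place at column 6.
Row 6: attacked by (1,8)→{3,8}; (2,3)→{3,7}; (3,1)→{1,4}; (4,6)→{4,6,8}; (5,2)→{1,2,3}. Safe: 5. Place at column 5.
Row 7: attacked by (1,8)→{2,8}; (2,3)→{3,8}; (3,1)→{1,5}; (4,6)→{3,6}; (5,2)→{2,4}; (6,5)→{4,5,6}. Safe: 7. Place at column 7.
Row 8: attacked by (1,8)→{1,8}; (2,3)→{3}; (3,1)→{1,6}; (4,6)→{2,6}; (5,2)→{2,5}; (6,5)→{3,5,7}; (7,7)→{6,7,8}. Safe: 4. Place at column 4.
Columns [8, 3, 1, 6, 2, 5, 7, 4], r−c [-7, -1, 2, -2, 3, 1, 0, 4], r+c [9, 5, 4, 10, 7, 11, 14, 12] are all distinct, so no two queens attack.

(1,8) (2,3) (3,1) (4,6) (5,2) (6,5) (7,7) (8,4)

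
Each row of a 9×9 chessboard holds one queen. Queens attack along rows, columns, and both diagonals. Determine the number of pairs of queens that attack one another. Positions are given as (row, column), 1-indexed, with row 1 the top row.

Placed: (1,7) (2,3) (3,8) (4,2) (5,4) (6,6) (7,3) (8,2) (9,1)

5

Same column: (2,3)–(7,3) (column 3); (4,2)–(8,2) (column 2).
Same diagonal: (7,3)–(8,2) (|7−8| = |3−2| = 1); (7,3)–(9,1) (|7−9| = |3−1| = 2); (8,2)–(9,1) (|8−9| = |2−1| = 1).
Total attacking pairs: 5.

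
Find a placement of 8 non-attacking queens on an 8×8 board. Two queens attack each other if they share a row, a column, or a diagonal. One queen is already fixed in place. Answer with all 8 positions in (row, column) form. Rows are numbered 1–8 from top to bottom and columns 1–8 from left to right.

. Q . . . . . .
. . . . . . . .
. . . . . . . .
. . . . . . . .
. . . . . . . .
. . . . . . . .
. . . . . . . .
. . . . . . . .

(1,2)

Row 2: attacked by (1,2)→{1,2,3}. Safe: 4, 5, 6, 7, 8. Place at column 7.
Row 3: attacked by (1,2)→{2,4}; (2,7)→{6,7,8}. Safe: 1, 3, 5. Place at column 3.
Row 4: attacked by (1,2)→{2,5}; (2,7)→{5,7}; (3,3)→{2,3,4}. Safe: 1, 6, 8. Place at column 6.
Row 5: attacked by (1,2)→{2,6}; (2,7)→{4,7}; (3,3)→{1,3,5}; (4,6)→{5,6,7}. Safe: 8. Place at column 8.
Row 6: attacked by (1,2)→{2,7}; (2,7)→{3,7}; (3,3)→{3,6}; (4,6)→{4,6,8}; (5,8)→{7,8}. Safe: 1, 5. Place at column 5.
Row 7: attacked by (1,2)→{2,8}; (2,7)→{2,7}; (3,3)→{3,7}; (4,6)→{3,6}; (5,8)→{6,8}; (6,5)→{4,5,6}. Safe: 1. Place at column 1.
Row 8: attacked by (1,2)→{2}; (2,7)→{1,7}; (3,3)→{3,8}; (4,6)→{2,6}; (5,8)→{5,8}; (6,5)→{3,5,7}; (7,1)→{1,2}. Safe: 4. Place at column 4.
Columns [2, 7, 3, 6, 8, 5, 1, 4], r−c [-1, -5, 0, -2, -3, 1, 6, 4], r+c [3, 9, 6, 10, 13, 11, 8, 12] are all distinct, so no two queens attack.

(1,2) (2,7) (3,3) (4,6) (5,8) (6,5) (7,1) (8,4)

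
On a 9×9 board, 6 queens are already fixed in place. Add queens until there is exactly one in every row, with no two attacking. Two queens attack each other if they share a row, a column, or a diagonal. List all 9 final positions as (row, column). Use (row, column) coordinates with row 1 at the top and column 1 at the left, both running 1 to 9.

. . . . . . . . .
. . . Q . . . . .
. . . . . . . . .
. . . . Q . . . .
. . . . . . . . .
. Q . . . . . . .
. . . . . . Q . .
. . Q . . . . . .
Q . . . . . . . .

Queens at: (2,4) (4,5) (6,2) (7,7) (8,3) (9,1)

Row 1: attacked by (2,4)→{3,4,5}; (4,5)→{2,5,8}; (6,2)→{2,7}; (7,7)→{1,7}; (8,3)→{3}; (9,1)→{1,9}. Safe: 6. Place at column 6.
Row 3: attacked by (1,6)→{4,6,8}; (2,4)→{3,4,5}; (4,5)→{4,5,6}; (6,2)→{2,5}; (7,7)→{3,7}; (8,3)→{3,8}; (9,1)→{1,7}. Safe: 9. Place at column 9.
Row 5: attacked by (1,6)→{2,6}; (2,4)→{1,4,7}; (3,9)→{7,9}; (4,5)→{4,5,6}; (6,2)→{1,2,3}; (7,7)→{5,7,9}; (8,3)→{3,6}; (9,1)→{1,5}. Safe: 8. Place at column 8.
Columns [6, 4, 9, 5, 8, 2, 7, 3, 1], r−c [-5, -2, -6, -1, -3, 4, 0, 5, 8], r+c [7, 6, 12, 9, 13, 8, 14, 11, 10] are all distinct, so no two queens attack.

(1,6) (2,4) (3,9) (4,5) (5,8) (6,2) (7,7) (8,3) (9,1)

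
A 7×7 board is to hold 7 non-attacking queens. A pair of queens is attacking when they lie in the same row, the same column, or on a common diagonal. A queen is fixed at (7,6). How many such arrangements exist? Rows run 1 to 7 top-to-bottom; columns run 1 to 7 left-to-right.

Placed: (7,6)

Branch on row 1: col 1 → 1; col 2 → 4; col 3 → 1; col 4 → 1; col 5 → 0; col 7 → 0.
Sum: 1 + 4 + 1 + 1 + 0 + 0 = 7.

7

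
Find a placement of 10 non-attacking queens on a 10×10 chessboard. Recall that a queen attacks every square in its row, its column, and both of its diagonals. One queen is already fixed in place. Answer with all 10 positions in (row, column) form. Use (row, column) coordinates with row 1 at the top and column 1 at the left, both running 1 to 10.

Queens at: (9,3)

(1,9) (2,2) (3,5) (4,10) (5,8) (6,1) (7,4) (8,7) (9,3) (10,6)

Row 1: attacked by (9,3)→{3}. Safe: 1, 2, 4, 5, 6, 7, 8, 9, 10. Place at column 9.
Row 2: attacked by (1,9)→{8,9,10}; (9,3)→{3,10}. Safe: 1, 2, 4, 5, 6, 7. Place at column 2.
Row 3: attacked by (1,9)→{7,9}; (2,2)→{1,2,3}; (9,3)→{3,9}. Safe: 4, 5, 6, 8, 10. Place at column 5.
Row 4: attacked by (1,9)→{6,9}; (2,2)→{2,4}; (3,5)→{4,5,6}; (9,3)→{3,8}. Safe: 1, 7, 10. Place at column 10.
Row 5: attacked by (1,9)→{5,9}; (2,2)→{2,5}; (3,5)→{3,5,7}; (4,10)→{9,10}; (9,3)→{3,7}. Safe: 1, 4, 6, 8. Place at column 8.
Row 6: attacked by (1,9)→{4,9}; (2,2)→{2,6}; (3,5)→{2,5,8}; (4,10)→{8,10}; (5,8)→{7,8,9}; (9,3)→{3,6}. Safe: 1. Place at column 1.
Row 7: attacked by (1,9)→{3,9}; (2,2)→{2,7}; (3,5)→{1,5,9}; (4,10)→{7,10}; (5,8)→{6,8,10}; (6,1)→{1,2}; (9,3)→{1,3,5}. Safe: 4. Place at column 4.
Row 8: attacked by (1,9)→{2,9}; (2,2)→{2,8}; (3,5)→{5,10}; (4,10)→{6,10}; (5,8)→{5,8}; (6,1)→{1,3}; (7,4)→{3,4,5}; (9,3)→{2,3,4}. Safe: 7. Place at column 7.
Row 10: attacked by (1,9)→{9}; (2,2)→{2,10}; (3,5)→{5}; (4,10)→{4,10}; (5,8)→{3,8}; (6,1)→{1,5}; (7,4)→{1,4,7}; (8,7)→{5,7,9}; (9,3)→{2,3,4}. Safe: 6. Place at column 6.
Columns [9, 2, 5, 10, 8, 1, 4, 7, 3, 6], r−c [-8, 0, -2, -6, -3, 5, 3, 1, 6, 4], r+c [10, 4, 8, 14, 13, 7, 11, 15, 12, 16] are all distinct, so no two queens attack.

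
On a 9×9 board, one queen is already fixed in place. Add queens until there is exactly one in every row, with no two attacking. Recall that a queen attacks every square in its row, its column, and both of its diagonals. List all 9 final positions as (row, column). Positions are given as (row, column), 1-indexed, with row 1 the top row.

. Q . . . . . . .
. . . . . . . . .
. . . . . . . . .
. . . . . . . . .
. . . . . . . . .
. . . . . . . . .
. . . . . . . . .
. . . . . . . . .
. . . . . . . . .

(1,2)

(1,2) (2,8) (3,6) (4,9) (5,3) (6,1) (7,4) (8,7) (9,5)

Row 2: attacked by (1,2)→{1,2,3}. Safe: 4, 5, 6, 7, 8, 9. Place at column 8.
Row 3: attacked by (1,2)→{2,4}; (2,8)→{7,8,9}. Safe: 1, 3, 5, 6. Place at column 6.
Row 4: attacked by (1,2)→{2,5}; (2,8)→{6,8}; (3,6)→{5,6,7}. Safe: 1, 3, 4, 9. Place at column 9.
Row 5: attacked by (1,2)→{2,6}; (2,8)→{5,8}; (3,6)→{4,6,8}; (4,9)→{8,9}. Safe: 1, 3, 7. Place at column 3.
Row 6: attacked by (1,2)→{2,7}; (2,8)→{4,8}; (3,6)→{3,6,9}; (4,9)→{7,9}; (5,3)→{2,3,4}. Safe: 1, 5. Place at column 1.
Row 7: attacked by (1,2)→{2,8}; (2,8)→{3,8}; (3,6)→{2,6}; (4,9)→{6,9}; (5,3)→{1,3,5}; (6,1)→{1,2}. Safe: 4, 7. Place at column 4.
Row 8: attacked by (1,2)→{2,9}; (2,8)→{2,8}; (3,6)→{1,6}; (4,9)→{5,9}; (5,3)→{3,6}; (6,1)→{1,3}; (7,4)→{3,4,5}. Safe: 7. Place at column 7.
Row 9: attacked by (1,2)→{2}; (2,8)→{1,8}; (3,6)→{6}; (4,9)→{4,9}; (5,3)→{3,7}; (6,1)→{1,4}; (7,4)→{2,4,6}; (8,7)→{6,7,8}. Safe: 5. Place at column 5.
Columns [2, 8, 6, 9, 3, 1, 4, 7, 5], r−c [-1, -6, -3, -5, 2, 5, 3, 1, 4], r+c [3, 10, 9, 13, 8, 7, 11, 15, 14] are all distinct, so no two queens attack.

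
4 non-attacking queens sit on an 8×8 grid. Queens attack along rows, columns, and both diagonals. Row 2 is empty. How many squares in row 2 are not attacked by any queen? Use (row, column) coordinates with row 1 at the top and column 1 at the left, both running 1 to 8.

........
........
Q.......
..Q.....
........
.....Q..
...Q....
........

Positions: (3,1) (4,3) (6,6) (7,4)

(3,1) attacks row 2 at column 1 and diagonals 2.
(4,3) attacks row 2 at column 3 and diagonals 1, 5.
(6,6) attacks row 2 at column 6 and diagonals 2.
(7,4) attacks row 2 at column 4.
Attacked columns: {1, 2, 3, 4, 5, 6}. Safe: {7, 8}.

2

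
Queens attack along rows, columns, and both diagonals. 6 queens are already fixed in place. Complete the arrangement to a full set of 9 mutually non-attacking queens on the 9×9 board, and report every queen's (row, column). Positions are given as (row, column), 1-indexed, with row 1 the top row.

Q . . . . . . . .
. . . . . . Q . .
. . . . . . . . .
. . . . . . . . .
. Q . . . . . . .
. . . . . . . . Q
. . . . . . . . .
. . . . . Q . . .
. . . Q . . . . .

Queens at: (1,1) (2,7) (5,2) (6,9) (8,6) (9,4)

Row 3: attacked by (1,1)→{1,3}; (2,7)→{6,7,8}; (5,2)→{2,4}; (6,9)→{6,9}; (8,6)→{1,6}; (9,4)→{4}. Safe: 5. Place at column 5.
Row 4: attacked by (1,1)→{1,4}; (2,7)→{5,7,9}; (3,5)→{4,5,6}; (5,2)→{1,2,3}; (6,9)→{7,9}; (8,6)→{2,6}; (9,4)→{4,9}. Safe: 8. Place at column 8.
Row 7: attacked by (1,1)→{1,7}; (2,7)→{2,7}; (3,5)→{1,5,9}; (4,8)→{5,8}; (5,2)→{2,4}; (6,9)→{8,9}; (8,6)→{5,6,7}; (9,4)→{2,4,6}. Safe: 3. Place at column 3.
Columns [1, 7, 5, 8, 2, 9, 3, 6, 4], r−c [0, -5, -2, -4, 3, -3, 4, 2, 5], r+c [2, 9, 8, 12, 7, 15, 10, 14, 13] are all distinct, so no two queens attack.

(1,1) (2,7) (3,5) (4,8) (5,2) (6,9) (7,3) (8,6) (9,4)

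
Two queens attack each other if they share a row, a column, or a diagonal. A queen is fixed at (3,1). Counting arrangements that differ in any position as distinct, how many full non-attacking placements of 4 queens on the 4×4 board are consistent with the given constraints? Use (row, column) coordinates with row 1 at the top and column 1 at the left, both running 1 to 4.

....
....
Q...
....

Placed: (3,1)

Branch on row 1: col 2 → 1; col 4 → 0.
Sum: 1 + 0 = 1.

1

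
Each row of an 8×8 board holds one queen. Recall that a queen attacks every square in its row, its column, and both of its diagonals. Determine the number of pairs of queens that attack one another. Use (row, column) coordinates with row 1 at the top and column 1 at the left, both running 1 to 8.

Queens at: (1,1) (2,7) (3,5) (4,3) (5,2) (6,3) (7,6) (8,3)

7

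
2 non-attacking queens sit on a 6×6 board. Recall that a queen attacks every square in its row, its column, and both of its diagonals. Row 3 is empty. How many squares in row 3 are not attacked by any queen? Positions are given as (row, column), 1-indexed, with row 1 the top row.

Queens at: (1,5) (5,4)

1

(1,5) attacks row 3 at column 5 and diagonals 3.
(5,4) attacks row 3 at column 4 and diagonals 2, 6.
Attacked columns: {2, 3, 4, 5, 6}. Safe: {1}.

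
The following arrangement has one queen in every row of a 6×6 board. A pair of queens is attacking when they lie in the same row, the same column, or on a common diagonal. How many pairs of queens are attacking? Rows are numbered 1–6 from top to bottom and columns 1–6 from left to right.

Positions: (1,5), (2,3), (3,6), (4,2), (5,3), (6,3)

Same column: (2,3)–(5,3) (column 3); (2,3)–(6,3) (column 3); (5,3)–(6,3) (column 3).
Same diagonal: (1,5)–(4,2) (|1−4| = |5−2| = 3); (3,6)–(6,3) (|3−6| = |6−3| = 3); (4,2)–(5,3) (|4−5| = |2−3| = 1).
Total attacking pairs: 6.

6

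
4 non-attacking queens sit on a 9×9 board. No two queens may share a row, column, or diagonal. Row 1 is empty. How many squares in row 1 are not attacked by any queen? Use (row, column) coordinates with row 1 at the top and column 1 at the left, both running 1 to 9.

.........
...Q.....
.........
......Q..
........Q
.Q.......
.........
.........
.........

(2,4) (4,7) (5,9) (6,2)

(2,4) attacks row 1 at column 4 and diagonals 3, 5.
(4,7) attacks row 1 at column 7 and diagonals 4.
(5,9) attacks row 1 at column 9 and diagonals 5.
(6,2) attacks row 1 at column 2 and diagonals 7.
Attacked columns: {2, 3, 4, 5, 7, 9}. Safe: {1, 6, 8}.

3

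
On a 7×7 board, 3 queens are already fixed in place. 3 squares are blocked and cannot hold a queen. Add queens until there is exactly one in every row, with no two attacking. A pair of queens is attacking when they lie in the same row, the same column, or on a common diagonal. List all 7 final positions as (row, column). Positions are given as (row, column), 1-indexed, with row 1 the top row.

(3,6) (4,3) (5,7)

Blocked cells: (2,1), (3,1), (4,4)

(1,5) (2,2) (3,6) (4,3) (5,7) (6,4) (7,1)

Row 1: attacked by (3,6)→{4,6}; (4,3)→{3,6}; (5,7)→{3,7}. Safe: 1, 2, 5. Place at column 5.
Row 2: attacked by (1,5)→{4,5,6}; (3,6)→{5,6,7}; (4,3)→{1,3,5}; (5,7)→{4,7}. Blocked: 1. Safe: 2. Place at column 2.
Row 6: attacked by (1,5)→{5}; (2,2)→{2,6}; (3,6)→{3,6}; (4,3)→{1,3,5}; (5,7)→{6,7}. Safe: 4. Place at column 4.
Row 7: attacked by (1,5)→{5}; (2,2)→{2,7}; (3,6)→{2,6}; (4,3)→{3,6}; (5,7)→{5,7}; (6,4)→{3,4,5}. Safe: 1. Place at column 1.
Columns [5, 2, 6, 3, 7, 4, 1], r−c [-4, 0, -3, 1, -2, 2, 6], r+c [6, 4, 9, 7, 12, 10, 8] are all distinct, so no two queens attack.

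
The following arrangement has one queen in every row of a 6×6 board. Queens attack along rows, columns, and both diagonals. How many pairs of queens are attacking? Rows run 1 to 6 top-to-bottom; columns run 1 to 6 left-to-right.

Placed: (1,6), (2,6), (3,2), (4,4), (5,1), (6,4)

Same column: (1,6)–(2,6) (column 6); (4,4)–(6,4) (column 4).
Same diagonal: (2,6)–(4,4) (|2−4| = |6−4| = 2).
Total attacking pairs: 3.

3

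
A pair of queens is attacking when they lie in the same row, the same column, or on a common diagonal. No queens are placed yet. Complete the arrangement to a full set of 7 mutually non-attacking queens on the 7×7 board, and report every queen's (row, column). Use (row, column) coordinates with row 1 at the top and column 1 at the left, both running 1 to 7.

Row 1: Safe: 1, 2, 3, 4, 5, 6, 7. Place at column 5.
Row 2: attacked by (1,5)→{4,5,6}. Safe: 1, 2, 3, 7. Place at column 1.
Row 3: attacked by (1,5)→{3,5,7}; (2,1)→{1,2}. Safe: 4, 6. Place at column 4.
Row 4: attacked by (1,5)→{2,5}; (2,1)→{1,3}; (3,4)→{3,4,5}. Safe: 6, 7. Place at column 7.
Row 5: attacked by (1,5)→{1,5}; (2,1)→{1,4}; (3,4)→{2,4,6}; (4,7)→{6,7}. Safe: 3. Place at column 3.
Row 6: attacked by (1,5)→{5}; (2,1)→{1,5}; (3,4)→{1,4,7}; (4,7)→{5,7}; (5,3)→{2,3,4}. Safe: 6. Place at column 6.
Row 7: attacked by (1,5)→{5}; (2,1)→{1,6}; (3,4)→{4}; (4,7)→{4,7}; (5,3)→{1,3,5}; (6,6)→{5,6,7}. Safe: 2. Place at column 2.
Columns [5, 1, 4, 7, 3, 6, 2], r−c [-4, 1, -1, -3, 2, 0, 5], r+c [6, 3, 7, 11, 8, 12, 9] are all distinct, so no two queens attack.

(1,5) (2,1) (3,4) (4,7) (5,3) (6,6) (7,2)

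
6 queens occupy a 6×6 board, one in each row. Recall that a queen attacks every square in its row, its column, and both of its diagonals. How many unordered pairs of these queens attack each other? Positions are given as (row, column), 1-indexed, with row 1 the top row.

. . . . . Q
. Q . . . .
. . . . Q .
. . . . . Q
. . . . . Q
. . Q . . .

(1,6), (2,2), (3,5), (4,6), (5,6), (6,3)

Same column: (1,6)–(4,6) (column 6); (1,6)–(5,6) (column 6); (4,6)–(5,6) (column 6).
Same diagonal: (3,5)–(4,6) (|3−4| = |5−6| = 1).
Total attacking pairs: 4.

4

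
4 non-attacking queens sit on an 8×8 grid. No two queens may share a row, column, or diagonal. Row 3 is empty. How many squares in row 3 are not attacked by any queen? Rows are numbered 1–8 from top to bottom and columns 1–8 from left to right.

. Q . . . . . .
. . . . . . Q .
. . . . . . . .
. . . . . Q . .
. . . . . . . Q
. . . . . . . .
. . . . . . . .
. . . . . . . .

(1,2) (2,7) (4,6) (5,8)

2

(1,2) attacks row 3 at column 2 and diagonals 4.
(2,7) attacks row 3 at column 7 and diagonals 6, 8.
(4,6) attacks row 3 at column 6 and diagonals 5, 7.
(5,8) attacks row 3 at column 8 and diagonals 6.
Attacked columns: {2, 4, 5, 6, 7, 8}. Safe: {1, 3}.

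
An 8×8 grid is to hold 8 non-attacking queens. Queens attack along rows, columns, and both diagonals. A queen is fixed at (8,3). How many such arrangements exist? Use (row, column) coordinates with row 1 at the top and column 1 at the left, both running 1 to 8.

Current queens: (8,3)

Branch on row 1: col 1 → 2; col 2 → 2; col 4 → 3; col 5 → 4; col 6 → 5; col 7 → 0; col 8 → 0.
Sum: 2 + 2 + 3 + 4 + 5 + 0 + 0 = 16.

16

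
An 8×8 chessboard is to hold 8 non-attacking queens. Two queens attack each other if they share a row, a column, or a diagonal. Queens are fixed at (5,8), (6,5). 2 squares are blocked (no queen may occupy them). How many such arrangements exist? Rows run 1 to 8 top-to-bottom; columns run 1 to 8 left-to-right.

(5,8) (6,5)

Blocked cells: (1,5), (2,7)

5

Branch on row 1: col 1 → 0; col 2 → 0; col 3 → 2; col 6 → 1; col 7 → 2.
Sum: 0 + 0 + 2 + 1 + 2 = 5.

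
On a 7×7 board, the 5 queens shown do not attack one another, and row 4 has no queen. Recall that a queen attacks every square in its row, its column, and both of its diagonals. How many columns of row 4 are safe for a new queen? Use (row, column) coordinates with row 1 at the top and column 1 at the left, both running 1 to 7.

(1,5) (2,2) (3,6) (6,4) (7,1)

1

(1,5) attacks row 4 at column 5 and diagonals 2.
(2,2) attacks row 4 at column 2 and diagonals 4.
(3,6) attacks row 4 at column 6 and diagonals 5, 7.
(6,4) attacks row 4 at column 4 and diagonals 2, 6.
(7,1) attacks row 4 at column 1 and diagonals 4.
Attacked columns: {1, 2, 4, 5, 6, 7}. Safe: {3}.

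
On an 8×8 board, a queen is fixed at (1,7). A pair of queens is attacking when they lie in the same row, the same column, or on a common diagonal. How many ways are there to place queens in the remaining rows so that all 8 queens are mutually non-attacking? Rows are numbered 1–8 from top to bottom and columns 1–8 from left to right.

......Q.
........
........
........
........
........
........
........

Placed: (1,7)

8

Branch on row 2: col 1 → 1; col 2 → 2; col 3 → 2; col 4 → 2; col 5 → 1.
Sum: 1 + 2 + 2 + 2 + 1 = 8.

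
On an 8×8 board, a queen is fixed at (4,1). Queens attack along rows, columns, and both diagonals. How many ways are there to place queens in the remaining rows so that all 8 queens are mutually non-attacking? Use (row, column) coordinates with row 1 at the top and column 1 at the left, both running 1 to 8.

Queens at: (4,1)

Branch on row 1: col 2 → 2; col 3 → 4; col 5 → 5; col 6 → 4; col 7 → 2; col 8 → 1.
Sum: 2 + 4 + 5 + 4 + 2 + 1 = 18.

18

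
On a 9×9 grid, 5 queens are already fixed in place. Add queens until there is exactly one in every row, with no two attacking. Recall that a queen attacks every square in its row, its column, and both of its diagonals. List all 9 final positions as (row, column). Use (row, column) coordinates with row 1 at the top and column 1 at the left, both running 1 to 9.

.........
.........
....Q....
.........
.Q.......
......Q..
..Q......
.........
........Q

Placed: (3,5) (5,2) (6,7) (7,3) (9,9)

(1,4) (2,1) (3,5) (4,8) (5,2) (6,7) (7,3) (8,6) (9,9)

Row 1: attacked by (3,5)→{3,5,7}; (5,2)→{2,6}; (6,7)→{2,7}; (7,3)→{3,9}; (9,9)→{1,9}. Safe: 4, 8. Place at column 4.
Row 2: attacked by (1,4)→{3,4,5}; (3,5)→{4,5,6}; (5,2)→{2,5}; (6,7)→{3,7}; (7,3)→{3,8}; (9,9)→{2,9}. Safe: 1. Place at column 1.
Row 4: attacked by (1,4)→{1,4,7}; (2,1)→{1,3}; (3,5)→{4,5,6}; (5,2)→{1,2,3}; (6,7)→{5,7,9}; (7,3)→{3,6}; (9,9)→{4,9}. Safe: 8. Place at column 8.
Row 8: attacked by (1,4)→{4}; (2,1)→{1,7}; (3,5)→{5}; (4,8)→{4,8}; (5,2)→{2,5}; (6,7)→{5,7,9}; (7,3)→{2,3,4}; (9,9)→{8,9}. Safe: 6. Place at column 6.
Columns [4, 1, 5, 8, 2, 7, 3, 6, 9], r−c [-3, 1, -2, -4, 3, -1, 4, 2, 0], r+c [5, 3, 8, 12, 7, 13, 10, 14, 18] are all distinct, so no two queens attack.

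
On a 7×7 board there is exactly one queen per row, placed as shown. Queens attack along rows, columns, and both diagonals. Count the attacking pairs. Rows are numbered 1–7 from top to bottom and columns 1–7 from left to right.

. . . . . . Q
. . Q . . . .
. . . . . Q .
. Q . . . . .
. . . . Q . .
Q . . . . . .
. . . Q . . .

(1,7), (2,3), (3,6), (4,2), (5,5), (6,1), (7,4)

All columns are distinct and no two queens satisfy |Δrow| = |Δcol|, so no pair attacks.

0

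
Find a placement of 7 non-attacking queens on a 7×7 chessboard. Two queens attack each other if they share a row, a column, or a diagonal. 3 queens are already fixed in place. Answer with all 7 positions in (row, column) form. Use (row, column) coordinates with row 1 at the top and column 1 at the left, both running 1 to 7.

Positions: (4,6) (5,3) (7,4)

Row 1: attacked by (4,6)→{3,6}; (5,3)→{3,7}; (7,4)→{4}. Safe: 1, 2, 5. Place at column 5.
Row 2: attacked by (1,5)→{4,5,6}; (4,6)→{4,6}; (5,3)→{3,6}; (7,4)→{4}. Safe: 1, 2, 7. Place at column 7.
Row 3: attacked by (1,5)→{3,5,7}; (2,7)→{6,7}; (4,6)→{5,6,7}; (5,3)→{1,3,5}; (7,4)→{4}. Safe: 2. Place at column 2.
Row 6: attacked by (1,5)→{5}; (2,7)→{3,7}; (3,2)→{2,5}; (4,6)→{4,6}; (5,3)→{2,3,4}; (7,4)→{3,4,5}. Safe: 1. Place at column 1.
Columns [5, 7, 2, 6, 3, 1, 4], r−c [-4, -5, 1, -2, 2, 5, 3], r+c [6, 9, 5, 10, 8, 7, 11] are all distinct, so no two queens attack.

(1,5) (2,7) (3,2) (4,6) (5,3) (6,1) (7,4)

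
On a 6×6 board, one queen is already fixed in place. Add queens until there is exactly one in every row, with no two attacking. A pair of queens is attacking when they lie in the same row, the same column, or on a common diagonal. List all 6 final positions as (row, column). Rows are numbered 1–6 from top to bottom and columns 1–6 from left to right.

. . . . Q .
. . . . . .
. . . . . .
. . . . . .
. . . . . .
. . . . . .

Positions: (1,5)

Row 2: attacked by (1,5)→{4,5,6}. Safe: 1, 2, 3. Place at column 3.
Row 3: attacked by (1,5)→{3,5}; (2,3)→{2,3,4}. Safe: 1, 6. Place at column 1.
Row 4: attacked by (1,5)→{2,5}; (2,3)→{1,3,5}; (3,1)→{1,2}. Safe: 4, 6. Place at column 6.
Row 5: attacked by (1,5)→{1,5}; (2,3)→{3,6}; (3,1)→{1,3}; (4,6)→{5,6}. Safe: 2, 4. Place at column 4.
Row 6: attacked by (1,5)→{5}; (2,3)→{3}; (3,1)→{1,4}; (4,6)→{4,6}; (5,4)→{3,4,5}. Safe: 2. Place at column 2.
Columns [5, 3, 1, 6, 4, 2], r−c [-4, -1, 2, -2, 1, 4], r+c [6, 5, 4, 10, 9, 8] are all distinct, so no two queens attack.

(1,5) (2,3) (3,1) (4,6) (5,4) (6,2)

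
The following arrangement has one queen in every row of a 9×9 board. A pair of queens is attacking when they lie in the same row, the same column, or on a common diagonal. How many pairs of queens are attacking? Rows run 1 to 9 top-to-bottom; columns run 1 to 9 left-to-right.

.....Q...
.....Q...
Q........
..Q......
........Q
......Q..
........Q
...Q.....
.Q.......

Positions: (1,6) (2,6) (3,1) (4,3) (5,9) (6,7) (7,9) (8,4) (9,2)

Same column: (1,6)–(2,6) (column 6); (5,9)–(7,9) (column 9).
Same diagonal: (1,6)–(4,3) (|1−4| = |6−3| = 3); (2,6)–(5,9) (|2−5| = |6−9| = 3).
Total attacking pairs: 4.

4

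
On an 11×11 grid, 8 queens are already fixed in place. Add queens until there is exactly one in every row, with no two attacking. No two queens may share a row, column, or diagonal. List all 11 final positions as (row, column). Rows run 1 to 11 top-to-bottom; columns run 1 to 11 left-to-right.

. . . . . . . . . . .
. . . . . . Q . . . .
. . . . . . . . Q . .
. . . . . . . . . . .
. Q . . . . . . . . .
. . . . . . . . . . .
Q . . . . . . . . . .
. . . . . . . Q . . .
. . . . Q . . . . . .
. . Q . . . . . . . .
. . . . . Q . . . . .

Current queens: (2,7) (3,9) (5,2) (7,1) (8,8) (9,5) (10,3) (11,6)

Row 1: attacked by (2,7)→{6,7,8}; (3,9)→{7,9,11}; (5,2)→{2,6}; (7,1)→{1,7}; (8,8)→{1,8}; (9,5)→{5}; (10,3)→{3}; (11,6)→{6}. Safe: 4, 10. Place at column 10.
Row 4: attacked by (1,10)→{7,10}; (2,7)→{5,7,9}; (3,9)→{8,9,10}; (5,2)→{1,2,3}; (7,1)→{1,4}; (8,8)→{4,8}; (9,5)→{5,10}; (10,3)→{3,9}; (11,6)→{6}. Safe: 11. Place at column 11.
Row 6: attacked by (1,10)→{5,10}; (2,7)→{3,7,11}; (3,9)→{6,9}; (4,11)→{9,11}; (5,2)→{1,2,3}; (7,1)→{1,2}; (8,8)→{6,8,10}; (9,5)→{2,5,8}; (10,3)→{3,7}; (11,6)→{1,6,11}. Safe: 4. Place at column 4.
Columns [10, 7, 9, 11, 2, 4, 1, 8, 5, 3, 6], r−c [-9, -5, -6, -7, 3, 2, 6, 0, 4, 7, 5], r+c [11, 9, 12, 15, 7, 10, 8, 16, 14, 13, 17] are all distinct, so no two queens attack.

(1,10) (2,7) (3,9) (4,11) (5,2) (6,4) (7,1) (8,8) (9,5) (10,3) (11,6)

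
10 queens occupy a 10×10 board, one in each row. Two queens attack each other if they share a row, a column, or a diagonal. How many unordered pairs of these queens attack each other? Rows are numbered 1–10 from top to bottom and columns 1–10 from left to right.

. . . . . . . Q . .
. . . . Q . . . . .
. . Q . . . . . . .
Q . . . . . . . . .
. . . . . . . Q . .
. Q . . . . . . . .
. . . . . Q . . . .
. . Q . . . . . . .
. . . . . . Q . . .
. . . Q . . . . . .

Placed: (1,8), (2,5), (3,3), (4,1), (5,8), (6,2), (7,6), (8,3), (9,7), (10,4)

Same column: (1,8)–(5,8) (column 8); (3,3)–(8,3) (column 3).
Same diagonal: (2,5)–(5,8) (|2−5| = |5−8| = 3); (5,8)–(7,6) (|5−7| = |8−6| = 2).
Total attacking pairs: 4.

4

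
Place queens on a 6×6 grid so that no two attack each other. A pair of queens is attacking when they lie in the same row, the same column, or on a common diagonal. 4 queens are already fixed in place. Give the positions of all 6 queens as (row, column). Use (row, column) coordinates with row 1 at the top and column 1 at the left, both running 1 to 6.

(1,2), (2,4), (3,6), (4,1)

Row 5: attacked by (1,2)→{2,6}; (2,4)→{1,4}; (3,6)→{4,6}; (4,1)→{1,2}. Safe: 3, 5. Place at column 3.
Row 6: attacked by (1,2)→{2}; (2,4)→{4}; (3,6)→{3,6}; (4,1)→{1,3}; (5,3)→{2,3,4}. Safe: 5. Place at column 5.
Columns [2, 4, 6, 1, 3, 5], r−c [-1, -2, -3, 3, 2, 1], r+c [3, 6, 9, 5, 8, 11] are all distinct, so no two queens attack.

(1,2) (2,4) (3,6) (4,1) (5,3) (6,5)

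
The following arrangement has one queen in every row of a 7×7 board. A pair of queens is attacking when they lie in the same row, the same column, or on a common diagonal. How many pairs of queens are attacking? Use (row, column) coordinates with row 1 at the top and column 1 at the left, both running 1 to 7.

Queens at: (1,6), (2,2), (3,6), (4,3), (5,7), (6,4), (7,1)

Same column: (1,6)–(3,6) (column 6).
Same diagonal: (1,6)–(4,3) (|1−4| = |6−3| = 3).
Total attacking pairs: 2.

2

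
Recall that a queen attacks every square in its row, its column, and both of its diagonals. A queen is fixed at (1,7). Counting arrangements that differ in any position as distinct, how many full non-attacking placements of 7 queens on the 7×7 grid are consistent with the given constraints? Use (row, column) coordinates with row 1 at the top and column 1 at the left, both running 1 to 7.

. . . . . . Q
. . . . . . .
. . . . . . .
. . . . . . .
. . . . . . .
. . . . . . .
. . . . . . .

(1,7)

4

Branch on row 2: col 1 → 0; col 2 → 1; col 3 → 1; col 4 → 1; col 5 → 1.
Sum: 0 + 1 + 1 + 1 + 1 = 4.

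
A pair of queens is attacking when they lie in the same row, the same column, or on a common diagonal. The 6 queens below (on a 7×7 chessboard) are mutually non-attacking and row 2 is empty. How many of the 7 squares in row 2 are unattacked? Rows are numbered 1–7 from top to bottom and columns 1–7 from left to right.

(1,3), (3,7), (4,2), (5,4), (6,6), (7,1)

1

(1,3) attacks row 2 at column 3 and diagonals 2, 4.
(3,7) attacks row 2 at column 7 and diagonals 6.
(4,2) attacks row 2 at column 2 and diagonals 4.
(5,4) attacks row 2 at column 4 and diagonals 1, 7.
(6,6) attacks row 2 at column 6 and diagonals 2.
(7,1) attacks row 2 at column 1 and diagonals 6.
Attacked columns: {1, 2, 3, 4, 6, 7}. Safe: {5}.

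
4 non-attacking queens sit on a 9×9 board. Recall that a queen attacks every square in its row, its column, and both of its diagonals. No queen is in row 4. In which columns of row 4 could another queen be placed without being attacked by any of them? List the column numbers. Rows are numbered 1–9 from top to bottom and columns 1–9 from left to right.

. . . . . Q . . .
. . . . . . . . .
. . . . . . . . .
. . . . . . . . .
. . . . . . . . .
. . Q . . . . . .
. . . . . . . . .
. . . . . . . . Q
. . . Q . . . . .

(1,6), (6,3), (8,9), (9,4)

(1,6) attacks row 4 at column 6 and diagonals 3, 9.
(6,3) attacks row 4 at column 3 and diagonals 1, 5.
(8,9) attacks row 4 at column 9 and diagonals 5.
(9,4) attacks row 4 at column 4 and diagonals 9.
Attacked columns: {1, 3, 4, 5, 6, 9}. Safe: {2, 7, 8}.

columns 2, 7, 8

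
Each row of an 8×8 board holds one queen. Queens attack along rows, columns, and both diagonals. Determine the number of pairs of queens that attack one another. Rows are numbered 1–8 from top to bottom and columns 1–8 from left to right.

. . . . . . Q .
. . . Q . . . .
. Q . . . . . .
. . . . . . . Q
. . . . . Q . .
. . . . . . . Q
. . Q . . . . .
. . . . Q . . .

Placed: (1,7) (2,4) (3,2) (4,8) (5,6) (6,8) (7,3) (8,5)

Same column: (4,8)–(6,8) (column 8).
Same diagonal: (2,4)–(6,8) (|2−6| = |4−8| = 4).
Total attacking pairs: 2.

2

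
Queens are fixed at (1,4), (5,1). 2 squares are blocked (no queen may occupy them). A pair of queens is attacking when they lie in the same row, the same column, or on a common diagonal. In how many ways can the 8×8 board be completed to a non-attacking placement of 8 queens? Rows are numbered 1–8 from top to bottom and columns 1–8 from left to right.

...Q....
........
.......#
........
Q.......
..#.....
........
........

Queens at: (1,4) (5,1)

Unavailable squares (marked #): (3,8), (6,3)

3

Branch on row 2: col 2 → 1; col 6 → 0; col 7 → 1; col 8 → 1.
Sum: 1 + 0 + 1 + 1 = 3.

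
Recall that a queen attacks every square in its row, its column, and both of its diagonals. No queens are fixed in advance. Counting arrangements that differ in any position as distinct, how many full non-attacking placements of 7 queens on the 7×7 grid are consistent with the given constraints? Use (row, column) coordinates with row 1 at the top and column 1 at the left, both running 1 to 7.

40

Branch on row 1: col 1 → 4; col 2 → 7; col 3 → 6; col 4 → 6; col 5 → 6; col 6 → 7; col 7 → 4.
Sum: 4 + 7 + 6 + 6 + 6 + 7 + 4 = 40.
(This is the classic 7-queens count.)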